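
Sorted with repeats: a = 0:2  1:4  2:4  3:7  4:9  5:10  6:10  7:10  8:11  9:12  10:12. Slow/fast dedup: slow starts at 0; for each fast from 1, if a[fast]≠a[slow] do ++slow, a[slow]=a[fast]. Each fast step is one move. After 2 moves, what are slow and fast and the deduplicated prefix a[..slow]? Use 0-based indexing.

slow=1, fast=3, prefix=[2, 4]

slow=0 fast=1: a[fast]=4≠a[slow]=2 write a[1]=4, slow++,fast++
slow=1 fast=2: a[fast]=4=a[slow] dup, fast++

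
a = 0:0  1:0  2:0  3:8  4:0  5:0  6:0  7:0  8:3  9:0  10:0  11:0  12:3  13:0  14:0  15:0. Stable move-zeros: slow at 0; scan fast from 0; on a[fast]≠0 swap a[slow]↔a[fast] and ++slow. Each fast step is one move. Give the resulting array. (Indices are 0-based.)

[8, 3, 3, 0, 0, 0, 0, 0, 0, 0, 0, 0, 0, 0, 0, 0]

(s=0,f=0) a[fast]=0 → fast++
(s=0,f=1) a[fast]=0 → fast++
(s=0,f=2) a[fast]=0 → fast++
(s=0,f=3) a[fast]=8≠0 swap→a[0]=8 → slow++,fast++
(s=1,f=4) a[fast]=0 → fast++
(s=1,f=5) a[fast]=0 → fast++
(s=1,f=6) a[fast]=0 → fast++
(s=1,f=7) a[fast]=0 → fast++
(s=1,f=8) a[fast]=3≠0 swap→a[1]=3 → slow++,fast++
(s=2,f=9) a[fast]=0 → fast++
(s=2,f=10) a[fast]=0 → fast++
(s=2,f=11) a[fast]=0 → fast++
(s=2,f=12) a[fast]=3≠0 swap→a[2]=3 → slow++,fast++
(s=3,f=13) a[fast]=0 → fast++
(s=3,f=14) a[fast]=0 → fast++
(s=3,f=15) a[fast]=0 → fast++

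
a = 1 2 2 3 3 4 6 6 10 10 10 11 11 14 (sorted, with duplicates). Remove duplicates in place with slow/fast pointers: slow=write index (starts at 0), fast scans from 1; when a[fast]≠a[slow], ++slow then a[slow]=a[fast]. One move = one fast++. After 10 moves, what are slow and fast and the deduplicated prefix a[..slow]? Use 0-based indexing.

slow=5, fast=11, prefix=[1, 2, 3, 4, 6, 10]

slow=0 fast=1: a[fast]=2≠a[slow]=1 write a[1]=2, slow++,fast++
slow=1 fast=2: a[fast]=2=a[slow] dup, fast++
slow=1 fast=3: a[fast]=3≠a[slow]=2 write a[2]=3, slow++,fast++
slow=2 fast=4: a[fast]=3=a[slow] dup, fast++
slow=2 fast=5: a[fast]=4≠a[slow]=3 write a[3]=4, slow++,fast++
slow=3 fast=6: a[fast]=6≠a[slow]=4 write a[4]=6, slow++,fast++
slow=4 fast=7: a[fast]=6=a[slow] dup, fast++
slow=4 fast=8: a[fast]=10≠a[slow]=6 write a[5]=10, slow++,fast++
slow=5 fast=9: a[fast]=10=a[slow] dup, fast++
slow=5 fast=10: a[fast]=10=a[slow] dup, fast++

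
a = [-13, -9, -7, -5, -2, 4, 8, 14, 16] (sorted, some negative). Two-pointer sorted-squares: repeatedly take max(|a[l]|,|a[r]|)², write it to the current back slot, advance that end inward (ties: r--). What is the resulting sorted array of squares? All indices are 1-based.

[4, 16, 25, 49, 64, 81, 169, 196, 256]

[1,9] |-13|<=|16| out[9]=256 → r--
[1,8] |-13|<=|14| out[8]=196 → r--
[1,7] |-13|>|8| out[7]=169 → l++
[2,7] |-9|>|8| out[6]=81 → l++
[3,7] |-7|<=|8| out[5]=64 → r--
[3,6] |-7|>|4| out[4]=49 → l++
[4,6] |-5|>|4| out[3]=25 → l++
[5,6] |-2|<=|4| out[2]=16 → r--
[5,5] |-2|<=|-2| out[1]=4 → r--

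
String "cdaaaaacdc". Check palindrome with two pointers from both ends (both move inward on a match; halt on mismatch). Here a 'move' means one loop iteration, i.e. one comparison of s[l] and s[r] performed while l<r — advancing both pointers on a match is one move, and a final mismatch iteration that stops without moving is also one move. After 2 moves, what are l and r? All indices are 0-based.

[0,9] 'c'=='c' → l++,r--
[1,8] 'd'=='d' → l++,r--

l=2, r=7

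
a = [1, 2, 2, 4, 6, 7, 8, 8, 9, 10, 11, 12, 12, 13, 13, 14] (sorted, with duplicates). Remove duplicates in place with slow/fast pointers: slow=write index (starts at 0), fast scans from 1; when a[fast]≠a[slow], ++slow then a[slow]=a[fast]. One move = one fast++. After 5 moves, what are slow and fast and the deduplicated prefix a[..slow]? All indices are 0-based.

slow=0 fast=1: a[fast]=2≠a[slow]=1 write a[1]=2, slow++,fast++
slow=1 fast=2: a[fast]=2=a[slow] dup, fast++
slow=1 fast=3: a[fast]=4≠a[slow]=2 write a[2]=4, slow++,fast++
slow=2 fast=4: a[fast]=6≠a[slow]=4 write a[3]=6, slow++,fast++
slow=3 fast=5: a[fast]=7≠a[slow]=6 write a[4]=7, slow++,fast++

slow=4, fast=6, prefix=[1, 2, 4, 6, 7]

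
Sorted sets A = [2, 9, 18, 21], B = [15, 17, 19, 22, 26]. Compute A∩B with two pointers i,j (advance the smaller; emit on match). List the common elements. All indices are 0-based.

i=0 j=0: 2<15, i++
i=1 j=0: 9<15, i++
i=2 j=0: 18>15, j++
i=2 j=1: 18>17, j++
i=2 j=2: 18<19, i++
i=3 j=2: 21>19, j++
i=3 j=3: 21<22, i++

intersection = []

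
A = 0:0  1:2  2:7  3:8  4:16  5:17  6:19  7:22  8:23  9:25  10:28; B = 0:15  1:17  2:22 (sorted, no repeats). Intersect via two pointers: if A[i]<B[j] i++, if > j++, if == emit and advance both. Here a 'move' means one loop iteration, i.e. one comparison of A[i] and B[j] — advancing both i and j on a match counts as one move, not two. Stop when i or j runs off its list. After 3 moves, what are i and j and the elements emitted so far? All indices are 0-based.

i=3, j=0, emitted=[]

i=0 j=0: 0<15, i++
i=1 j=0: 2<15, i++
i=2 j=0: 7<15, i++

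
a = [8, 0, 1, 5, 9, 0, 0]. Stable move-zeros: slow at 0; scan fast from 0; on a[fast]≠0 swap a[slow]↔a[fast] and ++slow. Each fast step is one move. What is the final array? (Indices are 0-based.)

[8, 1, 5, 9, 0, 0, 0]

slow=0 fast=0: a[fast]=8≠0 swap→a[0]=8, slow++,fast++
slow=1 fast=1: a[fast]=0, fast++
slow=1 fast=2: a[fast]=1≠0 swap→a[1]=1, slow++,fast++
slow=2 fast=3: a[fast]=5≠0 swap→a[2]=5, slow++,fast++
slow=3 fast=4: a[fast]=9≠0 swap→a[3]=9, slow++,fast++
slow=4 fast=5: a[fast]=0, fast++
slow=4 fast=6: a[fast]=0, fast++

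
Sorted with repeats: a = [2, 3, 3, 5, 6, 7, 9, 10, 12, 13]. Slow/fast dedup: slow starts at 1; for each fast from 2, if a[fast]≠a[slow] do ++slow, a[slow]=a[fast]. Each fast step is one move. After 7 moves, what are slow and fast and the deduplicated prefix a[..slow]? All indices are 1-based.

(s=1,f=2) a[fast]=3≠a[slow]=2 write a[2]=3 → slow++,fast++
(s=2,f=3) a[fast]=3=a[slow] dup → fast++
(s=2,f=4) a[fast]=5≠a[slow]=3 write a[3]=5 → slow++,fast++
(s=3,f=5) a[fast]=6≠a[slow]=5 write a[4]=6 → slow++,fast++
(s=4,f=6) a[fast]=7≠a[slow]=6 write a[5]=7 → slow++,fast++
(s=5,f=7) a[fast]=9≠a[slow]=7 write a[6]=9 → slow++,fast++
(s=6,f=8) a[fast]=10≠a[slow]=9 write a[7]=10 → slow++,fast++

slow=7, fast=9, prefix=[2, 3, 5, 6, 7, 9, 10]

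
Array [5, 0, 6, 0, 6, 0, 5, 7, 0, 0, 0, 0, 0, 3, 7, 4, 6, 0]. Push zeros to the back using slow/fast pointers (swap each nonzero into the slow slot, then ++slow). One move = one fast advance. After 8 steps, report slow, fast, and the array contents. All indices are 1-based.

(s=1,f=1) a[fast]=5≠0 swap→a[1]=5 → slow++,fast++
(s=2,f=2) a[fast]=0 → fast++
(s=2,f=3) a[fast]=6≠0 swap→a[2]=6 → slow++,fast++
(s=3,f=4) a[fast]=0 → fast++
(s=3,f=5) a[fast]=6≠0 swap→a[3]=6 → slow++,fast++
(s=4,f=6) a[fast]=0 → fast++
(s=4,f=7) a[fast]=5≠0 swap→a[4]=5 → slow++,fast++
(s=5,f=8) a[fast]=7≠0 swap→a[5]=7 → slow++,fast++

slow=6, fast=9, a=[5, 6, 6, 5, 7, 0, 0, 0, 0, 0, 0, 0, 0, 3, 7, 4, 6, 0]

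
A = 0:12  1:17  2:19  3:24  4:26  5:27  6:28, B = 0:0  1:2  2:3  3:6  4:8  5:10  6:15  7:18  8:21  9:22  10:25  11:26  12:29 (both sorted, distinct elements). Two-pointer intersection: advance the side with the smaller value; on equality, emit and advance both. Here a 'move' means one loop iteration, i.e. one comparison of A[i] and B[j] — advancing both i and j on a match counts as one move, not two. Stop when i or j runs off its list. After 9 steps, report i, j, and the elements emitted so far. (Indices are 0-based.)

i=2, j=7, emitted=[]

[i=0,j=0] 12>0 → j++
[i=0,j=1] 12>2 → j++
[i=0,j=2] 12>3 → j++
[i=0,j=3] 12>6 → j++
[i=0,j=4] 12>8 → j++
[i=0,j=5] 12>10 → j++
[i=0,j=6] 12<15 → i++
[i=1,j=6] 17>15 → j++
[i=1,j=7] 17<18 → i++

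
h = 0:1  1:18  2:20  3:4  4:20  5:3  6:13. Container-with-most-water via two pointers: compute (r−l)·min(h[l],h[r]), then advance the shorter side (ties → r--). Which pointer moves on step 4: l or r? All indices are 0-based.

l

[0,6] min(1,13)*6=6 best=6 * → l++
[1,6] min(18,13)*5=65 best=65 * → r--
[1,5] min(18,3)*4=12 best=65 → r--
[1,4] min(18,20)*3=54 best=65 → l++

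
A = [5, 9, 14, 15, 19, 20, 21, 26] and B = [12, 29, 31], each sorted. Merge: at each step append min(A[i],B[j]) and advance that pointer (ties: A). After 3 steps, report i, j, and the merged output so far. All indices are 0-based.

i=0 j=0: A[i]=5<=B[j]=12 take 5, i++
i=1 j=0: A[i]=9<=B[j]=12 take 9, i++
i=2 j=0: A[i]=14>B[j]=12 take 12, j++

i=2, j=1, merged so far=[5, 9, 12]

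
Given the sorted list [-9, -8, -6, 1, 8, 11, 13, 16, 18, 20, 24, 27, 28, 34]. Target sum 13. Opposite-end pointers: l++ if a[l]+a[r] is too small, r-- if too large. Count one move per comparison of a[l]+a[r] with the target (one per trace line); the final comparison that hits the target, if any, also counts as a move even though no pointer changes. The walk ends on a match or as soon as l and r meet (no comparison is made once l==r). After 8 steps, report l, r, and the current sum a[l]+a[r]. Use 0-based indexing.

l=3, r=8, sum=19

l=0 r=13: -9+34=25 >13, r--
l=0 r=12: -9+28=19 >13, r--
l=0 r=11: -9+27=18 >13, r--
l=0 r=10: -9+24=15 >13, r--
l=0 r=9: -9+20=11 <13, l++
l=1 r=9: -8+20=12 <13, l++
l=2 r=9: -6+20=14 >13, r--
l=2 r=8: -6+18=12 <13, l++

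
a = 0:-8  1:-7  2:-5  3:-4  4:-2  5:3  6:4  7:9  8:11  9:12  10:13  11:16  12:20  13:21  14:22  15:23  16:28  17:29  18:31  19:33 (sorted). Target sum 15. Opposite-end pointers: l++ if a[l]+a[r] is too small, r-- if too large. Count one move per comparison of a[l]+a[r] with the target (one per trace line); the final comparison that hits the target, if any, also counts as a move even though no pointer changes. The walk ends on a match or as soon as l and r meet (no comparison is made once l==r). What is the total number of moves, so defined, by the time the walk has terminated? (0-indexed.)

5 moves

[0,19] -8+33=25 >15 → r--
[0,18] -8+31=23 >15 → r--
[0,17] -8+29=21 >15 → r--
[0,16] -8+28=20 >15 → r--
[0,15] -8+23=15 → found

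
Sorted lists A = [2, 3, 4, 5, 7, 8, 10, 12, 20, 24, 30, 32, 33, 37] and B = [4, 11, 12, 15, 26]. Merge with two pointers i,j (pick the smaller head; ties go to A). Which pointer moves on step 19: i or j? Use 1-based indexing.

i

[i=1,j=1] A[i]=2<=B[j]=4 take 2 → i++
[i=2,j=1] A[i]=3<=B[j]=4 take 3 → i++
[i=3,j=1] A[i]=4<=B[j]=4 take 4 → i++
[i=4,j=1] A[i]=5>B[j]=4 take 4 → j++
[i=4,j=2] A[i]=5<=B[j]=11 take 5 → i++
[i=5,j=2] A[i]=7<=B[j]=11 take 7 → i++
[i=6,j=2] A[i]=8<=B[j]=11 take 8 → i++
[i=7,j=2] A[i]=10<=B[j]=11 take 10 → i++
[i=8,j=2] A[i]=12>B[j]=11 take 11 → j++
[i=8,j=3] A[i]=12<=B[j]=12 take 12 → i++
[i=9,j=3] A[i]=20>B[j]=12 take 12 → j++
[i=9,j=4] A[i]=20>B[j]=15 take 15 → j++
[i=9,j=5] A[i]=20<=B[j]=26 take 20 → i++
[i=10,j=5] A[i]=24<=B[j]=26 take 24 → i++
[i=11,j=5] A[i]=30>B[j]=26 take 26 → j++
[i=11,j=6] B done, take A[i]=30 → i++
[i=12,j=6] B done, take A[i]=32 → i++
[i=13,j=6] B done, take A[i]=33 → i++
[i=14,j=6] B done, take A[i]=37 → i++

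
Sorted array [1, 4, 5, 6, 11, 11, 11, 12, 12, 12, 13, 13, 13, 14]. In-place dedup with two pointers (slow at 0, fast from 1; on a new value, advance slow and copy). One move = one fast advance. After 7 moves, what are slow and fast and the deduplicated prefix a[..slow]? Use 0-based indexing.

slow=5, fast=8, prefix=[1, 4, 5, 6, 11, 12]

(s=0,f=1) a[fast]=4≠a[slow]=1 write a[1]=4 → slow++,fast++
(s=1,f=2) a[fast]=5≠a[slow]=4 write a[2]=5 → slow++,fast++
(s=2,f=3) a[fast]=6≠a[slow]=5 write a[3]=6 → slow++,fast++
(s=3,f=4) a[fast]=11≠a[slow]=6 write a[4]=11 → slow++,fast++
(s=4,f=5) a[fast]=11=a[slow] dup → fast++
(s=4,f=6) a[fast]=11=a[slow] dup → fast++
(s=4,f=7) a[fast]=12≠a[slow]=11 write a[5]=12 → slow++,fast++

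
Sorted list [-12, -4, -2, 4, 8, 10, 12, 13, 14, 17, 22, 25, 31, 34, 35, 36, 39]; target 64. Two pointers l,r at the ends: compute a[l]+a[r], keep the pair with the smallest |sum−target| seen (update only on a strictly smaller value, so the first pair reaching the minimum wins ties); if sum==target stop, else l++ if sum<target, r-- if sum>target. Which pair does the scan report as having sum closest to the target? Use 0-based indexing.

pair (25, 39) with sum 64 (|Δ|=0)

l=0 r=16: -12+39=27 d=37 *, l++
l=1 r=16: -4+39=35 d=29 *, l++
l=2 r=16: -2+39=37 d=27 *, l++
l=3 r=16: 4+39=43 d=21 *, l++
l=4 r=16: 8+39=47 d=17 *, l++
l=5 r=16: 10+39=49 d=15 *, l++
l=6 r=16: 12+39=51 d=13 *, l++
l=7 r=16: 13+39=52 d=12 *, l++
l=8 r=16: 14+39=53 d=11 *, l++
l=9 r=16: 17+39=56 d=8 *, l++
l=10 r=16: 22+39=61 d=3 *, l++
l=11 r=16: 25+39=64 d=0 *, stop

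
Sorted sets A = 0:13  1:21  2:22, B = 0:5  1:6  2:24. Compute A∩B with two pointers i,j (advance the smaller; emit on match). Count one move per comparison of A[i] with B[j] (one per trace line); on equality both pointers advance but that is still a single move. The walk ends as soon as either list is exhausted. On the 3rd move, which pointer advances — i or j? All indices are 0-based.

[i=0,j=0] 13>5 → j++
[i=0,j=1] 13>6 → j++
[i=0,j=2] 13<24 → i++

i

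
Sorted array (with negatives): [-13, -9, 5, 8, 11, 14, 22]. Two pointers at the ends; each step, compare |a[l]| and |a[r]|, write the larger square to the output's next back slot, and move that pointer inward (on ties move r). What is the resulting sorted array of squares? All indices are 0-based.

l=0 r=6: |-13|<=|22| out[6]=484, r--
l=0 r=5: |-13|<=|14| out[5]=196, r--
l=0 r=4: |-13|>|11| out[4]=169, l++
l=1 r=4: |-9|<=|11| out[3]=121, r--
l=1 r=3: |-9|>|8| out[2]=81, l++
l=2 r=3: |5|<=|8| out[1]=64, r--
l=2 r=2: |5|<=|5| out[0]=25, r--

[25, 64, 81, 121, 169, 196, 484]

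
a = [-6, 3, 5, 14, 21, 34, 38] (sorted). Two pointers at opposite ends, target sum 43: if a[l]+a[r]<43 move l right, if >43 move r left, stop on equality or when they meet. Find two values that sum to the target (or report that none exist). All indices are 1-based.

[1,7] -6+38=32 <43 → l++
[2,7] 3+38=41 <43 → l++
[3,7] 5+38=43 → found

(5, 38)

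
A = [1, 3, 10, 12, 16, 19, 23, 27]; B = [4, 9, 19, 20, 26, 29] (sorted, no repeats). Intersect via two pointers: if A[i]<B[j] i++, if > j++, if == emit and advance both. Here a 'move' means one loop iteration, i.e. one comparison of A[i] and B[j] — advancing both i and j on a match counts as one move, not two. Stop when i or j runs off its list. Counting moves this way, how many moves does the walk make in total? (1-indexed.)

i=1 j=1: 1<4, i++
i=2 j=1: 3<4, i++
i=3 j=1: 10>4, j++
i=3 j=2: 10>9, j++
i=3 j=3: 10<19, i++
i=4 j=3: 12<19, i++
i=5 j=3: 16<19, i++
i=6 j=3: 19==19 emit, i++,j++
i=7 j=4: 23>20, j++
i=7 j=5: 23<26, i++
i=8 j=5: 27>26, j++
i=8 j=6: 27<29, i++

12 moves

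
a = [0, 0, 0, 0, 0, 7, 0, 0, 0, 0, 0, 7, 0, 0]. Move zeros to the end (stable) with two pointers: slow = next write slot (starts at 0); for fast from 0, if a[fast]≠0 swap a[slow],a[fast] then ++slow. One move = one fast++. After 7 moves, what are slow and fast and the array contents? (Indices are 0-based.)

slow=0 fast=0: a[fast]=0, fast++
slow=0 fast=1: a[fast]=0, fast++
slow=0 fast=2: a[fast]=0, fast++
slow=0 fast=3: a[fast]=0, fast++
slow=0 fast=4: a[fast]=0, fast++
slow=0 fast=5: a[fast]=7≠0 swap→a[0]=7, slow++,fast++
slow=1 fast=6: a[fast]=0, fast++

slow=1, fast=7, a=[7, 0, 0, 0, 0, 0, 0, 0, 0, 0, 0, 7, 0, 0]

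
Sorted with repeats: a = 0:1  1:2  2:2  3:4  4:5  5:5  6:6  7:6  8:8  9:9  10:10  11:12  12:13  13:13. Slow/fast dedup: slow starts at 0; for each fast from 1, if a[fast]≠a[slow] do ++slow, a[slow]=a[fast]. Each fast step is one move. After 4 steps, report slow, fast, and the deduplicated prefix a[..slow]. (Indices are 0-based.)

slow=3, fast=5, prefix=[1, 2, 4, 5]

slow=0 fast=1: a[fast]=2≠a[slow]=1 write a[1]=2, slow++,fast++
slow=1 fast=2: a[fast]=2=a[slow] dup, fast++
slow=1 fast=3: a[fast]=4≠a[slow]=2 write a[2]=4, slow++,fast++
slow=2 fast=4: a[fast]=5≠a[slow]=4 write a[3]=5, slow++,fast++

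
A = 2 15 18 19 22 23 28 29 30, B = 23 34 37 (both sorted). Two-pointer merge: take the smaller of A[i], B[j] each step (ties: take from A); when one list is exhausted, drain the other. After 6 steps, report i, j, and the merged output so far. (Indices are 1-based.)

[i=1,j=1] A[i]=2<=B[j]=23 take 2 → i++
[i=2,j=1] A[i]=15<=B[j]=23 take 15 → i++
[i=3,j=1] A[i]=18<=B[j]=23 take 18 → i++
[i=4,j=1] A[i]=19<=B[j]=23 take 19 → i++
[i=5,j=1] A[i]=22<=B[j]=23 take 22 → i++
[i=6,j=1] A[i]=23<=B[j]=23 take 23 → i++

i=7, j=1, merged so far=[2, 15, 18, 19, 22, 23]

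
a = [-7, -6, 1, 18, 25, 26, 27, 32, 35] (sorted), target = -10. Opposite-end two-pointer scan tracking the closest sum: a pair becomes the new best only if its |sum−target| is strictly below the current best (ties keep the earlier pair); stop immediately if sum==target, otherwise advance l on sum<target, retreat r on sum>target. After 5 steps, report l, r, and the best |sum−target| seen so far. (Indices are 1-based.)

l=1, r=4, best |Δ|=28

l=1 r=9: -7+35=28 d=38 *, r--
l=1 r=8: -7+32=25 d=35 *, r--
l=1 r=7: -7+27=20 d=30 *, r--
l=1 r=6: -7+26=19 d=29 *, r--
l=1 r=5: -7+25=18 d=28 *, r--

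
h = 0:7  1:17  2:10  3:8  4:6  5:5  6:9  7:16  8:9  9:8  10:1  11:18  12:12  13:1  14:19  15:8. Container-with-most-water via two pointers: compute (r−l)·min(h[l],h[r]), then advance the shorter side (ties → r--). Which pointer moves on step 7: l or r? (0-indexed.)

l

[0,15] min(7,8)*15=105 best=105 * → l++
[1,15] min(17,8)*14=112 best=112 * → r--
[1,14] min(17,19)*13=221 best=221 * → l++
[2,14] min(10,19)*12=120 best=221 → l++
[3,14] min(8,19)*11=88 best=221 → l++
[4,14] min(6,19)*10=60 best=221 → l++
[5,14] min(5,19)*9=45 best=221 → l++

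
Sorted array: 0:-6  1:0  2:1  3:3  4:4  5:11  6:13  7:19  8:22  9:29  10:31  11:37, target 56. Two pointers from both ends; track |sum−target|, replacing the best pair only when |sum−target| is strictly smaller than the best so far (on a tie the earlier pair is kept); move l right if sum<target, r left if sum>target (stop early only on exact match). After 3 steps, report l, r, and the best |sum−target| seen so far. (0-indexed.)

l=0 r=11: -6+37=31 d=25 *, l++
l=1 r=11: 0+37=37 d=19 *, l++
l=2 r=11: 1+37=38 d=18 *, l++

l=3, r=11, best |Δ|=18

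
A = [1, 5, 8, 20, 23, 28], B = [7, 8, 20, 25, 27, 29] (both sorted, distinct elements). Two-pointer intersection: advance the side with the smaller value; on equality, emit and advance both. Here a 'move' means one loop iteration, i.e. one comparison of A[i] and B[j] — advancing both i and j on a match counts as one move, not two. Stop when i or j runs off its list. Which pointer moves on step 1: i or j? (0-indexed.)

i=0 j=0: 1<7, i++

i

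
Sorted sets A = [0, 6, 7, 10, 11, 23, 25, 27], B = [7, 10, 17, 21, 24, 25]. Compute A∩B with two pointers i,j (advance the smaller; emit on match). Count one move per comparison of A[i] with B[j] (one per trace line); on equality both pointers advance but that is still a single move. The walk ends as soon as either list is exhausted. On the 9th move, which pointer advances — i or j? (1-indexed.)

j

i=1 j=1: 0<7, i++
i=2 j=1: 6<7, i++
i=3 j=1: 7==7 emit, i++,j++
i=4 j=2: 10==10 emit, i++,j++
i=5 j=3: 11<17, i++
i=6 j=3: 23>17, j++
i=6 j=4: 23>21, j++
i=6 j=5: 23<24, i++
i=7 j=5: 25>24, j++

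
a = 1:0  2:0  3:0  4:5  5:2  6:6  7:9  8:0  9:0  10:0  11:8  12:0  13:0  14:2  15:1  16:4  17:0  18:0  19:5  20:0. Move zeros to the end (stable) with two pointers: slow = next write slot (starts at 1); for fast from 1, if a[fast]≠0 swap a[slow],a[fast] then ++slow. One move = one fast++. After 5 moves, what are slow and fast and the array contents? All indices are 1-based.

slow=3, fast=6, a=[5, 2, 0, 0, 0, 6, 9, 0, 0, 0, 8, 0, 0, 2, 1, 4, 0, 0, 5, 0]

slow=1 fast=1: a[fast]=0, fast++
slow=1 fast=2: a[fast]=0, fast++
slow=1 fast=3: a[fast]=0, fast++
slow=1 fast=4: a[fast]=5≠0 swap→a[1]=5, slow++,fast++
slow=2 fast=5: a[fast]=2≠0 swap→a[2]=2, slow++,fast++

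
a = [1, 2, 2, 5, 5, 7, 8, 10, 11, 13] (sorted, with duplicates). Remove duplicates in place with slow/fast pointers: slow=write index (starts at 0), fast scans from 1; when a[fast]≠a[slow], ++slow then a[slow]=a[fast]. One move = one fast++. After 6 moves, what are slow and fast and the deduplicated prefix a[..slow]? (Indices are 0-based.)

slow=4, fast=7, prefix=[1, 2, 5, 7, 8]

slow=0 fast=1: a[fast]=2≠a[slow]=1 write a[1]=2, slow++,fast++
slow=1 fast=2: a[fast]=2=a[slow] dup, fast++
slow=1 fast=3: a[fast]=5≠a[slow]=2 write a[2]=5, slow++,fast++
slow=2 fast=4: a[fast]=5=a[slow] dup, fast++
slow=2 fast=5: a[fast]=7≠a[slow]=5 write a[3]=7, slow++,fast++
slow=3 fast=6: a[fast]=8≠a[slow]=7 write a[4]=8, slow++,fast++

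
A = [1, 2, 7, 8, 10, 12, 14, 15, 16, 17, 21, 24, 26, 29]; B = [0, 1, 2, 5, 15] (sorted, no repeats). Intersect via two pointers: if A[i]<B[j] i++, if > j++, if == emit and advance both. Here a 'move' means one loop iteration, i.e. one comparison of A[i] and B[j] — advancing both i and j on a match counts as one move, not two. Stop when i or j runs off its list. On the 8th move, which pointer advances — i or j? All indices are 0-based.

i

[i=0,j=0] 1>0 → j++
[i=0,j=1] 1==1 emit → i++,j++
[i=1,j=2] 2==2 emit → i++,j++
[i=2,j=3] 7>5 → j++
[i=2,j=4] 7<15 → i++
[i=3,j=4] 8<15 → i++
[i=4,j=4] 10<15 → i++
[i=5,j=4] 12<15 → i++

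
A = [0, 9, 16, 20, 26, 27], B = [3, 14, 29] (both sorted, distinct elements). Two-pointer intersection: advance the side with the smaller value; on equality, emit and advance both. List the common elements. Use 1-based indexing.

intersection = []

i=1 j=1: 0<3, i++
i=2 j=1: 9>3, j++
i=2 j=2: 9<14, i++
i=3 j=2: 16>14, j++
i=3 j=3: 16<29, i++
i=4 j=3: 20<29, i++
i=5 j=3: 26<29, i++
i=6 j=3: 27<29, i++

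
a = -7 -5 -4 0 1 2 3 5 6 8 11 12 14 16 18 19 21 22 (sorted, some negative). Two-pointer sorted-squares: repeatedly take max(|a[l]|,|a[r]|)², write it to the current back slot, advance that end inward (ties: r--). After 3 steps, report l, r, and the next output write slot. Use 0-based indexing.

l=0, r=14, next write slot=14

[0,17] |-7|<=|22| out[17]=484 → r--
[0,16] |-7|<=|21| out[16]=441 → r--
[0,15] |-7|<=|19| out[15]=361 → r--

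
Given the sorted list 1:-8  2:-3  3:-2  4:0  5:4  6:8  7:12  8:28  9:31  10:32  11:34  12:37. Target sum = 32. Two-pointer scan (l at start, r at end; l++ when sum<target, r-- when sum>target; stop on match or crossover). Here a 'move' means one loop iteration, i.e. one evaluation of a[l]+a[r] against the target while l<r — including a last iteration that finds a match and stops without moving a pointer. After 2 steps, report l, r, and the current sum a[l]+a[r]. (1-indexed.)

l=2, r=11, sum=31

[1,12] -8+37=29 <32 → l++
[2,12] -3+37=34 >32 → r--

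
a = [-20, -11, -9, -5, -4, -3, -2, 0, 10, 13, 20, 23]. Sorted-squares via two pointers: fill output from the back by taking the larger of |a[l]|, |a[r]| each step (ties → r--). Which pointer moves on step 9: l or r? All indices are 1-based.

l

[1,12] |-20|<=|23| out[12]=529 → r--
[1,11] |-20|<=|20| out[11]=400 → r--
[1,10] |-20|>|13| out[10]=400 → l++
[2,10] |-11|<=|13| out[9]=169 → r--
[2,9] |-11|>|10| out[8]=121 → l++
[3,9] |-9|<=|10| out[7]=100 → r--
[3,8] |-9|>|0| out[6]=81 → l++
[4,8] |-5|>|0| out[5]=25 → l++
[5,8] |-4|>|0| out[4]=16 → l++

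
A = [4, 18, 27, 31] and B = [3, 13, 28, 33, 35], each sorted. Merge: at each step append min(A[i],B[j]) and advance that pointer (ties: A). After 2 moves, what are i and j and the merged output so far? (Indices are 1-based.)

i=1 j=1: A[i]=4>B[j]=3 take 3, j++
i=1 j=2: A[i]=4<=B[j]=13 take 4, i++

i=2, j=2, merged so far=[3, 4]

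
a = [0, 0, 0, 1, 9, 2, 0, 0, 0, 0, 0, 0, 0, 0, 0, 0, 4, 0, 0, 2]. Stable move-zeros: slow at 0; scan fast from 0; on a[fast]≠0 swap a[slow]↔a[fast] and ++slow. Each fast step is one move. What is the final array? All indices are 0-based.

[1, 9, 2, 4, 2, 0, 0, 0, 0, 0, 0, 0, 0, 0, 0, 0, 0, 0, 0, 0]

(s=0,f=0) a[fast]=0 → fast++
(s=0,f=1) a[fast]=0 → fast++
(s=0,f=2) a[fast]=0 → fast++
(s=0,f=3) a[fast]=1≠0 swap→a[0]=1 → slow++,fast++
(s=1,f=4) a[fast]=9≠0 swap→a[1]=9 → slow++,fast++
(s=2,f=5) a[fast]=2≠0 swap→a[2]=2 → slow++,fast++
(s=3,f=6) a[fast]=0 → fast++
(s=3,f=7) a[fast]=0 → fast++
(s=3,f=8) a[fast]=0 → fast++
(s=3,f=9) a[fast]=0 → fast++
(s=3,f=10) a[fast]=0 → fast++
(s=3,f=11) a[fast]=0 → fast++
(s=3,f=12) a[fast]=0 → fast++
(s=3,f=13) a[fast]=0 → fast++
(s=3,f=14) a[fast]=0 → fast++
(s=3,f=15) a[fast]=0 → fast++
(s=3,f=16) a[fast]=4≠0 swap→a[3]=4 → slow++,fast++
(s=4,f=17) a[fast]=0 → fast++
(s=4,f=18) a[fast]=0 → fast++
(s=4,f=19) a[fast]=2≠0 swap→a[4]=2 → slow++,fast++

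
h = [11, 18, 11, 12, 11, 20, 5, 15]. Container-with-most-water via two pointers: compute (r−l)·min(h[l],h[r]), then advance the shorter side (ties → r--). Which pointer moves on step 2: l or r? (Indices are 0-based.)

r

[0,7] min(11,15)*7=77 best=77 * → l++
[1,7] min(18,15)*6=90 best=90 * → r--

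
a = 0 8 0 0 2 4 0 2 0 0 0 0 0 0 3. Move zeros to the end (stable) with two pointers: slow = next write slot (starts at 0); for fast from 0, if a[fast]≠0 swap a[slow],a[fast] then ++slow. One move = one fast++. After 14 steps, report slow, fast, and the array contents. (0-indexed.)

(s=0,f=0) a[fast]=0 → fast++
(s=0,f=1) a[fast]=8≠0 swap→a[0]=8 → slow++,fast++
(s=1,f=2) a[fast]=0 → fast++
(s=1,f=3) a[fast]=0 → fast++
(s=1,f=4) a[fast]=2≠0 swap→a[1]=2 → slow++,fast++
(s=2,f=5) a[fast]=4≠0 swap→a[2]=4 → slow++,fast++
(s=3,f=6) a[fast]=0 → fast++
(s=3,f=7) a[fast]=2≠0 swap→a[3]=2 → slow++,fast++
(s=4,f=8) a[fast]=0 → fast++
(s=4,f=9) a[fast]=0 → fast++
(s=4,f=10) a[fast]=0 → fast++
(s=4,f=11) a[fast]=0 → fast++
(s=4,f=12) a[fast]=0 → fast++
(s=4,f=13) a[fast]=0 → fast++

slow=4, fast=14, a=[8, 2, 4, 2, 0, 0, 0, 0, 0, 0, 0, 0, 0, 0, 3]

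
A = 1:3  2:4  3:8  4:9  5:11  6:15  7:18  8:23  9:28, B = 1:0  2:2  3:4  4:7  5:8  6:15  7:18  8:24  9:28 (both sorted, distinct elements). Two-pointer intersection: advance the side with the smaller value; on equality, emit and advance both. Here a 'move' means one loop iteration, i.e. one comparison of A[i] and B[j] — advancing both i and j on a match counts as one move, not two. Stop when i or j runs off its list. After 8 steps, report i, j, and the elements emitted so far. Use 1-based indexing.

i=1 j=1: 3>0, j++
i=1 j=2: 3>2, j++
i=1 j=3: 3<4, i++
i=2 j=3: 4==4 emit, i++,j++
i=3 j=4: 8>7, j++
i=3 j=5: 8==8 emit, i++,j++
i=4 j=6: 9<15, i++
i=5 j=6: 11<15, i++

i=6, j=6, emitted=[4, 8]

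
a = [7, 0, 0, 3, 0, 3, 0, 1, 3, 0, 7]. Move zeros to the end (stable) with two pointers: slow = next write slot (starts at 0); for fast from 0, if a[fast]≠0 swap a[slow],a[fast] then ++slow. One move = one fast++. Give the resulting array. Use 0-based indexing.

[7, 3, 3, 1, 3, 7, 0, 0, 0, 0, 0]

(s=0,f=0) a[fast]=7≠0 swap→a[0]=7 → slow++,fast++
(s=1,f=1) a[fast]=0 → fast++
(s=1,f=2) a[fast]=0 → fast++
(s=1,f=3) a[fast]=3≠0 swap→a[1]=3 → slow++,fast++
(s=2,f=4) a[fast]=0 → fast++
(s=2,f=5) a[fast]=3≠0 swap→a[2]=3 → slow++,fast++
(s=3,f=6) a[fast]=0 → fast++
(s=3,f=7) a[fast]=1≠0 swap→a[3]=1 → slow++,fast++
(s=4,f=8) a[fast]=3≠0 swap→a[4]=3 → slow++,fast++
(s=5,f=9) a[fast]=0 → fast++
(s=5,f=10) a[fast]=7≠0 swap→a[5]=7 → slow++,fast++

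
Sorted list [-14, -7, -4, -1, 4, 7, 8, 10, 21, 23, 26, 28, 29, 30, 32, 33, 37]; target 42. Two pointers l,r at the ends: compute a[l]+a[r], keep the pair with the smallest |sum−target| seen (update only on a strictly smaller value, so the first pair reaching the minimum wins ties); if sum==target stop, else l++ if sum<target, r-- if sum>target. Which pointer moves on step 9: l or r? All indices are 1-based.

r

l=1 r=17: -14+37=23 d=19 *, l++
l=2 r=17: -7+37=30 d=12 *, l++
l=3 r=17: -4+37=33 d=9 *, l++
l=4 r=17: -1+37=36 d=6 *, l++
l=5 r=17: 4+37=41 d=1 *, l++
l=6 r=17: 7+37=44 d=2, r--
l=6 r=16: 7+33=40 d=2, l++
l=7 r=16: 8+33=41 d=1, l++
l=8 r=16: 10+33=43 d=1, r--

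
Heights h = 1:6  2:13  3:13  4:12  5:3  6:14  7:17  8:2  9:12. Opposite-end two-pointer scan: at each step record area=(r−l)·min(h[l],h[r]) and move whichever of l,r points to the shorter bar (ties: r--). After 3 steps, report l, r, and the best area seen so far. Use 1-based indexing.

l=2, r=7, best area=84

[1,9] min(6,12)*8=48 best=48 * → l++
[2,9] min(13,12)*7=84 best=84 * → r--
[2,8] min(13,2)*6=12 best=84 → r--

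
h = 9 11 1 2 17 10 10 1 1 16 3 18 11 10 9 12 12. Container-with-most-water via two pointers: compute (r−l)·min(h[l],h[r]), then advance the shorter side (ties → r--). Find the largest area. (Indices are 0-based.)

[0,16] min(9,12)*16=144 best=144 * → l++
[1,16] min(11,12)*15=165 best=165 * → l++
[2,16] min(1,12)*14=14 best=165 → l++
[3,16] min(2,12)*13=26 best=165 → l++
[4,16] min(17,12)*12=144 best=165 → r--
[4,15] min(17,12)*11=132 best=165 → r--
[4,14] min(17,9)*10=90 best=165 → r--
[4,13] min(17,10)*9=90 best=165 → r--
[4,12] min(17,11)*8=88 best=165 → r--
[4,11] min(17,18)*7=119 best=165 → l++
[5,11] min(10,18)*6=60 best=165 → l++
[6,11] min(10,18)*5=50 best=165 → l++
[7,11] min(1,18)*4=4 best=165 → l++
[8,11] min(1,18)*3=3 best=165 → l++
[9,11] min(16,18)*2=32 best=165 → l++
[10,11] min(3,18)*1=3 best=165 → l++

max area = 165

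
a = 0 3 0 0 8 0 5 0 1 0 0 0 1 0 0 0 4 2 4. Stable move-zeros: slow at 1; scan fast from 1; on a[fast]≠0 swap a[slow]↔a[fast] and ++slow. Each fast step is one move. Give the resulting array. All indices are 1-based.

slow=1 fast=1: a[fast]=0, fast++
slow=1 fast=2: a[fast]=3≠0 swap→a[1]=3, slow++,fast++
slow=2 fast=3: a[fast]=0, fast++
slow=2 fast=4: a[fast]=0, fast++
slow=2 fast=5: a[fast]=8≠0 swap→a[2]=8, slow++,fast++
slow=3 fast=6: a[fast]=0, fast++
slow=3 fast=7: a[fast]=5≠0 swap→a[3]=5, slow++,fast++
slow=4 fast=8: a[fast]=0, fast++
slow=4 fast=9: a[fast]=1≠0 swap→a[4]=1, slow++,fast++
slow=5 fast=10: a[fast]=0, fast++
slow=5 fast=11: a[fast]=0, fast++
slow=5 fast=12: a[fast]=0, fast++
slow=5 fast=13: a[fast]=1≠0 swap→a[5]=1, slow++,fast++
slow=6 fast=14: a[fast]=0, fast++
slow=6 fast=15: a[fast]=0, fast++
slow=6 fast=16: a[fast]=0, fast++
slow=6 fast=17: a[fast]=4≠0 swap→a[6]=4, slow++,fast++
slow=7 fast=18: a[fast]=2≠0 swap→a[7]=2, slow++,fast++
slow=8 fast=19: a[fast]=4≠0 swap→a[8]=4, slow++,fast++

[3, 8, 5, 1, 1, 4, 2, 4, 0, 0, 0, 0, 0, 0, 0, 0, 0, 0, 0]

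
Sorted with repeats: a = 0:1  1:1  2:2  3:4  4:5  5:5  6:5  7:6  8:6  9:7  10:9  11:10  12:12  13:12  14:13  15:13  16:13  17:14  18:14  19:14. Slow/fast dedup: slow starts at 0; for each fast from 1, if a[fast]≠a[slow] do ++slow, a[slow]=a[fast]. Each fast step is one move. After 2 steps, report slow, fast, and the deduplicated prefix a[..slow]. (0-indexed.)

slow=0 fast=1: a[fast]=1=a[slow] dup, fast++
slow=0 fast=2: a[fast]=2≠a[slow]=1 write a[1]=2, slow++,fast++

slow=1, fast=3, prefix=[1, 2]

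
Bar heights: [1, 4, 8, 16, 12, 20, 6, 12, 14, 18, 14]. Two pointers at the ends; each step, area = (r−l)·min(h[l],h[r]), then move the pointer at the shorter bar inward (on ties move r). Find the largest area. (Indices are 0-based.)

max area = 98

[0,10] min(1,14)*10=10 best=10 * → l++
[1,10] min(4,14)*9=36 best=36 * → l++
[2,10] min(8,14)*8=64 best=64 * → l++
[3,10] min(16,14)*7=98 best=98 * → r--
[3,9] min(16,18)*6=96 best=98 → l++
[4,9] min(12,18)*5=60 best=98 → l++
[5,9] min(20,18)*4=72 best=98 → r--
[5,8] min(20,14)*3=42 best=98 → r--
[5,7] min(20,12)*2=24 best=98 → r--
[5,6] min(20,6)*1=6 best=98 → r--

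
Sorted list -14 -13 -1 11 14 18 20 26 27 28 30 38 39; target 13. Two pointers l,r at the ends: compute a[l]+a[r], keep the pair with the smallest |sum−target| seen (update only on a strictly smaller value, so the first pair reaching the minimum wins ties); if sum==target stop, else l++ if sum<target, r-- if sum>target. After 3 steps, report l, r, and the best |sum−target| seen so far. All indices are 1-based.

l=1, r=10, best |Δ|=3

[1,13] -14+39=25 d=12 * → r--
[1,12] -14+38=24 d=11 * → r--
[1,11] -14+30=16 d=3 * → r--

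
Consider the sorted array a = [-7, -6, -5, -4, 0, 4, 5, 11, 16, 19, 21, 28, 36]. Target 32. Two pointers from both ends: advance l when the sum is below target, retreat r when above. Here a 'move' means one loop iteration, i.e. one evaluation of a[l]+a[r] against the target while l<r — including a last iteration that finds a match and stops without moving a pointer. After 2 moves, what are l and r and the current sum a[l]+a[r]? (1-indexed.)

l=1 r=13: -7+36=29 <32, l++
l=2 r=13: -6+36=30 <32, l++

l=3, r=13, sum=31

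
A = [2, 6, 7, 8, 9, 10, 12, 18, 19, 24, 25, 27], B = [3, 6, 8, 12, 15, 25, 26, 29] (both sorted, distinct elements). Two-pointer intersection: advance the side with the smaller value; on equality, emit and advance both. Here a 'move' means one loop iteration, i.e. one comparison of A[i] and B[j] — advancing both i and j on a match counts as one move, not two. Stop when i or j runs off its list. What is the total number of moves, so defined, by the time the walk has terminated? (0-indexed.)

i=0 j=0: 2<3, i++
i=1 j=0: 6>3, j++
i=1 j=1: 6==6 emit, i++,j++
i=2 j=2: 7<8, i++
i=3 j=2: 8==8 emit, i++,j++
i=4 j=3: 9<12, i++
i=5 j=3: 10<12, i++
i=6 j=3: 12==12 emit, i++,j++
i=7 j=4: 18>15, j++
i=7 j=5: 18<25, i++
i=8 j=5: 19<25, i++
i=9 j=5: 24<25, i++
i=10 j=5: 25==25 emit, i++,j++
i=11 j=6: 27>26, j++
i=11 j=7: 27<29, i++

15 moves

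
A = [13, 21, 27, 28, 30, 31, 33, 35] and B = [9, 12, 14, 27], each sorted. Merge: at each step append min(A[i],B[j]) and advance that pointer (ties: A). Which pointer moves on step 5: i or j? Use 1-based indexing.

i

[i=1,j=1] A[i]=13>B[j]=9 take 9 → j++
[i=1,j=2] A[i]=13>B[j]=12 take 12 → j++
[i=1,j=3] A[i]=13<=B[j]=14 take 13 → i++
[i=2,j=3] A[i]=21>B[j]=14 take 14 → j++
[i=2,j=4] A[i]=21<=B[j]=27 take 21 → i++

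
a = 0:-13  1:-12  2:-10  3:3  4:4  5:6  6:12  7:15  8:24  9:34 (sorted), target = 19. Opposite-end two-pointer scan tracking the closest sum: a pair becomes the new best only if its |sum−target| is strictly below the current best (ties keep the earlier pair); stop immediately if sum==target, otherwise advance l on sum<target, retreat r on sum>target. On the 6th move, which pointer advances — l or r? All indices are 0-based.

[0,9] -13+34=21 d=2 * → r--
[0,8] -13+24=11 d=8 → l++
[1,8] -12+24=12 d=7 → l++
[2,8] -10+24=14 d=5 → l++
[3,8] 3+24=27 d=8 → r--
[3,7] 3+15=18 d=1 * → l++

l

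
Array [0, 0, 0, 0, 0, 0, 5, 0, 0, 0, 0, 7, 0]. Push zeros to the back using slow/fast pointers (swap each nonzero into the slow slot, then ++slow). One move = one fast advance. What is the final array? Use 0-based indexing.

[5, 7, 0, 0, 0, 0, 0, 0, 0, 0, 0, 0, 0]

(s=0,f=0) a[fast]=0 → fast++
(s=0,f=1) a[fast]=0 → fast++
(s=0,f=2) a[fast]=0 → fast++
(s=0,f=3) a[fast]=0 → fast++
(s=0,f=4) a[fast]=0 → fast++
(s=0,f=5) a[fast]=0 → fast++
(s=0,f=6) a[fast]=5≠0 swap→a[0]=5 → slow++,fast++
(s=1,f=7) a[fast]=0 → fast++
(s=1,f=8) a[fast]=0 → fast++
(s=1,f=9) a[fast]=0 → fast++
(s=1,f=10) a[fast]=0 → fast++
(s=1,f=11) a[fast]=7≠0 swap→a[1]=7 → slow++,fast++
(s=2,f=12) a[fast]=0 → fast++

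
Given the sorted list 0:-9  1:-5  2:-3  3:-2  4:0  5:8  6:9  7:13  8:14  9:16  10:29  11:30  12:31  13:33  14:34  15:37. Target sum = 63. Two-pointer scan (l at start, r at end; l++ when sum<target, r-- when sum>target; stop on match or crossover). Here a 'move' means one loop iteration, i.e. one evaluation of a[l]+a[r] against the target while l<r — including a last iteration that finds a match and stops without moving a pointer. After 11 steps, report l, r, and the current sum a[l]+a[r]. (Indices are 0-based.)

l=0 r=15: -9+37=28 <63, l++
l=1 r=15: -5+37=32 <63, l++
l=2 r=15: -3+37=34 <63, l++
l=3 r=15: -2+37=35 <63, l++
l=4 r=15: 0+37=37 <63, l++
l=5 r=15: 8+37=45 <63, l++
l=6 r=15: 9+37=46 <63, l++
l=7 r=15: 13+37=50 <63, l++
l=8 r=15: 14+37=51 <63, l++
l=9 r=15: 16+37=53 <63, l++
l=10 r=15: 29+37=66 >63, r--

l=10, r=14, sum=63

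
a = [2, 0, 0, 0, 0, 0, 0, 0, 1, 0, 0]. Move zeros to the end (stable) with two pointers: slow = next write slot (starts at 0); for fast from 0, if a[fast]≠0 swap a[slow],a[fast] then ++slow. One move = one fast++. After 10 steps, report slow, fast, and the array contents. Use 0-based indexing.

slow=0 fast=0: a[fast]=2≠0 swap→a[0]=2, slow++,fast++
slow=1 fast=1: a[fast]=0, fast++
slow=1 fast=2: a[fast]=0, fast++
slow=1 fast=3: a[fast]=0, fast++
slow=1 fast=4: a[fast]=0, fast++
slow=1 fast=5: a[fast]=0, fast++
slow=1 fast=6: a[fast]=0, fast++
slow=1 fast=7: a[fast]=0, fast++
slow=1 fast=8: a[fast]=1≠0 swap→a[1]=1, slow++,fast++
slow=2 fast=9: a[fast]=0, fast++

slow=2, fast=10, a=[2, 1, 0, 0, 0, 0, 0, 0, 0, 0, 0]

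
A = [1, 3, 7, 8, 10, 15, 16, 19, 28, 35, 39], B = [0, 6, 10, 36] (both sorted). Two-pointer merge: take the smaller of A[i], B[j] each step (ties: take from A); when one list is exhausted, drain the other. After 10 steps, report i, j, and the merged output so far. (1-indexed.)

[i=1,j=1] A[i]=1>B[j]=0 take 0 → j++
[i=1,j=2] A[i]=1<=B[j]=6 take 1 → i++
[i=2,j=2] A[i]=3<=B[j]=6 take 3 → i++
[i=3,j=2] A[i]=7>B[j]=6 take 6 → j++
[i=3,j=3] A[i]=7<=B[j]=10 take 7 → i++
[i=4,j=3] A[i]=8<=B[j]=10 take 8 → i++
[i=5,j=3] A[i]=10<=B[j]=10 take 10 → i++
[i=6,j=3] A[i]=15>B[j]=10 take 10 → j++
[i=6,j=4] A[i]=15<=B[j]=36 take 15 → i++
[i=7,j=4] A[i]=16<=B[j]=36 take 16 → i++

i=8, j=4, merged so far=[0, 1, 3, 6, 7, 8, 10, 10, 15, 16]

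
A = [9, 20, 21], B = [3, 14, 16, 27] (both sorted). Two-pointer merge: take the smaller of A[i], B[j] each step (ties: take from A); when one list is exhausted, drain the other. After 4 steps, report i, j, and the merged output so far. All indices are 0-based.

i=1, j=3, merged so far=[3, 9, 14, 16]

i=0 j=0: A[i]=9>B[j]=3 take 3, j++
i=0 j=1: A[i]=9<=B[j]=14 take 9, i++
i=1 j=1: A[i]=20>B[j]=14 take 14, j++
i=1 j=2: A[i]=20>B[j]=16 take 16, j++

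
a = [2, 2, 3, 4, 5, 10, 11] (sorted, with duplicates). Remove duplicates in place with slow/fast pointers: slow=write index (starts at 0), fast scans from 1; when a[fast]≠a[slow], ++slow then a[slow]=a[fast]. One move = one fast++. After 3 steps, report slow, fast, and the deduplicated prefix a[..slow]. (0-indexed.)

slow=2, fast=4, prefix=[2, 3, 4]

(s=0,f=1) a[fast]=2=a[slow] dup → fast++
(s=0,f=2) a[fast]=3≠a[slow]=2 write a[1]=3 → slow++,fast++
(s=1,f=3) a[fast]=4≠a[slow]=3 write a[2]=4 → slow++,fast++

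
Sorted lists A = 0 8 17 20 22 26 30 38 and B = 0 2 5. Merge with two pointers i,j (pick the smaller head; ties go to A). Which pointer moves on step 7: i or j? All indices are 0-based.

i=0 j=0: A[i]=0<=B[j]=0 take 0, i++
i=1 j=0: A[i]=8>B[j]=0 take 0, j++
i=1 j=1: A[i]=8>B[j]=2 take 2, j++
i=1 j=2: A[i]=8>B[j]=5 take 5, j++
i=1 j=3: B done, take A[i]=8, i++
i=2 j=3: B done, take A[i]=17, i++
i=3 j=3: B done, take A[i]=20, i++

i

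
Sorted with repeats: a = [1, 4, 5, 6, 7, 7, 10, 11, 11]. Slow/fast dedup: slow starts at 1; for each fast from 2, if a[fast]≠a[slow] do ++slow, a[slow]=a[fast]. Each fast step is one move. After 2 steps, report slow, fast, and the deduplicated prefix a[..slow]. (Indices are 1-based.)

slow=3, fast=4, prefix=[1, 4, 5]

slow=1 fast=2: a[fast]=4≠a[slow]=1 write a[2]=4, slow++,fast++
slow=2 fast=3: a[fast]=5≠a[slow]=4 write a[3]=5, slow++,fast++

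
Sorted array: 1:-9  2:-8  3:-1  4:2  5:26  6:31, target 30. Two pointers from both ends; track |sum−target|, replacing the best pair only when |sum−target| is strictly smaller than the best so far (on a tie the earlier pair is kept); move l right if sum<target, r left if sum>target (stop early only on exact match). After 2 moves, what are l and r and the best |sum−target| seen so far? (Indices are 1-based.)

l=3, r=6, best |Δ|=7

l=1 r=6: -9+31=22 d=8 *, l++
l=2 r=6: -8+31=23 d=7 *, l++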